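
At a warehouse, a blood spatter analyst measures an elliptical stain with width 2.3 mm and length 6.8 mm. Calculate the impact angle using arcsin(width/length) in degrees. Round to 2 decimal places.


Blood spatter impact angle calculation:
width / length = 2.3 / 6.8 = 0.338235
angle = arcsin(0.338235)
angle = 19.77 degrees

19.77


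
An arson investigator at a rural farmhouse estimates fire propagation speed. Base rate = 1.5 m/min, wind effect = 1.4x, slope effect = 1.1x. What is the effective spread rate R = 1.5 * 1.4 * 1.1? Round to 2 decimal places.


Fire spread rate calculation:
R = R0 * wind_factor * slope_factor
= 1.5 * 1.4 * 1.1
= 2.1 * 1.1
= 2.31 m/min

2.31


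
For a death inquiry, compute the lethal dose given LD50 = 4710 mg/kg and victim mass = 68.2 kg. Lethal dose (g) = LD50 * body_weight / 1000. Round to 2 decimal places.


Lethal dose calculation:
Lethal dose = LD50 * body_weight / 1000
= 4710 * 68.2 / 1000
= 321222 / 1000
= 321.22 g

321.22


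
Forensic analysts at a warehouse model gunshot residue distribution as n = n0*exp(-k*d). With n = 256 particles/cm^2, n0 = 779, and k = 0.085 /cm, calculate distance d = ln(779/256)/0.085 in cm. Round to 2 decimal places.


GSR distance calculation:
n0/n = 779 / 256 = 3.042969
ln(n0/n) = 1.112834
d = 1.112834 / 0.085 = 13.09 cm

13.09


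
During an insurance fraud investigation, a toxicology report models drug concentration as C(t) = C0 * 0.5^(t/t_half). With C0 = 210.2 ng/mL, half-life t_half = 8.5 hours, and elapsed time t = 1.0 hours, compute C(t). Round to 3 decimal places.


Drug concentration decay:
Number of half-lives = t / t_half = 1.0 / 8.5 = 0.117647
Decay factor = 0.5^0.117647 = 0.92168968
C(t) = 210.2 * 0.92168968 = 193.739 ng/mL

193.739


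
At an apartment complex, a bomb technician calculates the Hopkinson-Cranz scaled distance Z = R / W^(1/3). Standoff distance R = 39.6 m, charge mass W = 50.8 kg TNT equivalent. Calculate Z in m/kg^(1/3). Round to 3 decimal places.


Scaled distance calculation:
W^(1/3) = 50.8^(1/3) = 3.703576
Z = R / W^(1/3) = 39.6 / 3.703576
Z = 10.692 m/kg^(1/3)

10.692


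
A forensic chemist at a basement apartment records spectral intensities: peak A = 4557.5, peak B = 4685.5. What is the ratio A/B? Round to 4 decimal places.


Spectral peak ratio:
Peak A = 4557.5 counts
Peak B = 4685.5 counts
Ratio = 4557.5 / 4685.5 = 0.9727

0.9727


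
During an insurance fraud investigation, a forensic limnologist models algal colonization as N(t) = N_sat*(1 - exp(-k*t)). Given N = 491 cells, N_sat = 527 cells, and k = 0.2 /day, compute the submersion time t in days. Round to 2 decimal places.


PMSI from diatom colonization curve:
N / N_sat = 491 / 527 = 0.931689
1 - N/N_sat = 0.068311
ln(1 - N/N_sat) = -2.683684
t = -ln(1 - N/N_sat) / k = -(-2.683684) / 0.2 = 13.42 days

13.42


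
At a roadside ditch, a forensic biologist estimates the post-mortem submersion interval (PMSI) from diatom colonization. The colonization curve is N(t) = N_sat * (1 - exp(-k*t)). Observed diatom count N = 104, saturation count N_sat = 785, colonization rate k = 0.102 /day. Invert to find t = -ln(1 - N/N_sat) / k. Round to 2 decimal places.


PMSI from diatom colonization curve:
N / N_sat = 104 / 785 = 0.132484
1 - N/N_sat = 0.867516
ln(1 - N/N_sat) = -0.142121
t = -ln(1 - N/N_sat) / k = -(-0.142121) / 0.102 = 1.39 days

1.39


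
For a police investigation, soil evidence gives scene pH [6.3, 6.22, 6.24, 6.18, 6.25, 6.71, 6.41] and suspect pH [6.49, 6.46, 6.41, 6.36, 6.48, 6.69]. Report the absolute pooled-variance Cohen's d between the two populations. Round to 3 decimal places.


Pooled-variance Cohen's d for soil pH comparison:
Scene mean = 44.31 / 7 = 6.33
Suspect mean = 38.89 / 6 = 6.481667
Scene sample variance s_s^2 = 0.033467
Suspect sample variance s_c^2 = 0.012777
Pooled variance = ((n_s-1)*s_s^2 + (n_c-1)*s_c^2) / (n_s + n_c - 2) = 0.024062
Pooled SD = sqrt(0.024062) = 0.155119
Mean difference = -0.151667
|d| = |-0.151667| / 0.155119 = 0.978

0.978


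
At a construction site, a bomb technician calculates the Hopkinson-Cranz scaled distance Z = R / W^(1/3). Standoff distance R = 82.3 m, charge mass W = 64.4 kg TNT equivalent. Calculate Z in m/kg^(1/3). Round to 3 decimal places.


Scaled distance calculation:
W^(1/3) = 64.4^(1/3) = 4.008316
Z = R / W^(1/3) = 82.3 / 4.008316
Z = 20.532 m/kg^(1/3)

20.532


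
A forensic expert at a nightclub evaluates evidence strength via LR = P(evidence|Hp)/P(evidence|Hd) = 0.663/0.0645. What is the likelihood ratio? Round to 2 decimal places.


Likelihood ratio calculation:
LR = P(E|Hp) / P(E|Hd)
LR = 0.663 / 0.0645
LR = 10.28

10.28


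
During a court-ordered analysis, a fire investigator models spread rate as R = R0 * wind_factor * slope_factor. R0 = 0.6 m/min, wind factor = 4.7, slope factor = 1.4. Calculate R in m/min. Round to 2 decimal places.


Fire spread rate calculation:
R = R0 * wind_factor * slope_factor
= 0.6 * 4.7 * 1.4
= 2.82 * 1.4
= 3.95 m/min

3.95


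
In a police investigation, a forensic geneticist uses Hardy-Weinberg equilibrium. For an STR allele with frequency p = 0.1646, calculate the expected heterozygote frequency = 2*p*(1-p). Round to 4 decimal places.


Hardy-Weinberg heterozygote frequency:
q = 1 - p = 1 - 0.1646 = 0.8354
2pq = 2 * 0.1646 * 0.8354 = 0.2750

0.2750


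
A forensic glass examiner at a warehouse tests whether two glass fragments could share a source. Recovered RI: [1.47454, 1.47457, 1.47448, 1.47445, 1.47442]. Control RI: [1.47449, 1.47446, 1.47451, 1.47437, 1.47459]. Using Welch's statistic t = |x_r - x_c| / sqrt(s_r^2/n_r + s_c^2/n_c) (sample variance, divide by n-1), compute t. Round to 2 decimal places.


Welch's t-criterion for glass RI comparison:
Recovered mean = sum / n_r = 7.37246 / 5 = 1.474492
Control mean = sum / n_c = 7.37242 / 5 = 1.474484
Recovered sample variance s_r^2 = 3.87e-09
Control sample variance s_c^2 = 6.38e-09
Welch SE (unpooled) = sqrt(s_r^2/n_r + s_c^2/n_c) = sqrt(7.74e-10 + 1.276e-09) = sqrt(2.05e-09) = 4.52769e-05
|mean_r - mean_c| = 8e-06
t = 8e-06 / 4.52769e-05 = 0.18

0.18


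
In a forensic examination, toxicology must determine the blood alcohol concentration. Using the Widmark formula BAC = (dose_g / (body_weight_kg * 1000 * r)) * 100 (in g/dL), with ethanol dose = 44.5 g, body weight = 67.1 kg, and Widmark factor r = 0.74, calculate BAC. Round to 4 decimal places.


Applying the Widmark formula:
BAC = (dose_g / (body_wt * 1000 * r)) * 100
Denominator = 67.1 * 1000 * 0.74 = 49654
BAC = (44.5 / 49654) * 100
BAC = 0.0896 g/dL

0.0896


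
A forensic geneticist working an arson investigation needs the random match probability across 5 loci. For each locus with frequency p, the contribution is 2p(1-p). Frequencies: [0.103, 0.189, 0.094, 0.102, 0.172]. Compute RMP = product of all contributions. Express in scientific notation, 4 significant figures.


Computing RMP for 5 loci:
Locus 1: 2 * 0.103 * 0.897 = 0.184782
Locus 2: 2 * 0.189 * 0.811 = 0.306558
Locus 3: 2 * 0.094 * 0.906 = 0.170328
Locus 4: 2 * 0.102 * 0.898 = 0.183192
Locus 5: 2 * 0.172 * 0.828 = 0.284832
RMP = 5.034e-04

5.034e-04


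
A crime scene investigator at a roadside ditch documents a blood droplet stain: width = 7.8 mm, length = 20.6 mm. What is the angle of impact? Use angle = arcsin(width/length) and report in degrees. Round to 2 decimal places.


Blood spatter impact angle calculation:
width / length = 7.8 / 20.6 = 0.378641
angle = arcsin(0.378641)
angle = 22.25 degrees

22.25


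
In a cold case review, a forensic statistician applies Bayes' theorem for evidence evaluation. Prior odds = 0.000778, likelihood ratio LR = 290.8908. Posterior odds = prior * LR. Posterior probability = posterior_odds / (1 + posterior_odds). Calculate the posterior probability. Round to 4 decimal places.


Bayesian evidence evaluation:
Posterior odds = prior_odds * LR = 0.000778 * 290.8908 = 0.226313
Posterior probability = posterior_odds / (1 + posterior_odds)
= 0.226313 / (1 + 0.226313)
= 0.226313 / 1.226313
= 0.1845

0.1845


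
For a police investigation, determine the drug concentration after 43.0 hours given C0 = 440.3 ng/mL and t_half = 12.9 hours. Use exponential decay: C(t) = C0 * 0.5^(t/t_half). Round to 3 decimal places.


Drug concentration decay:
Number of half-lives = t / t_half = 43.0 / 12.9 = 3.333333
Decay factor = 0.5^3.333333 = 0.09921259
C(t) = 440.3 * 0.09921259 = 43.683 ng/mL

43.683


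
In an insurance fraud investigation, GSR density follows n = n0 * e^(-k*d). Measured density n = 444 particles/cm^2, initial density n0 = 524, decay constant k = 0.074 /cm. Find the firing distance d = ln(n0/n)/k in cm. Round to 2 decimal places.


GSR distance calculation:
n0/n = 524 / 444 = 1.18018
ln(n0/n) = 0.165667
d = 0.165667 / 0.074 = 2.24 cm

2.24


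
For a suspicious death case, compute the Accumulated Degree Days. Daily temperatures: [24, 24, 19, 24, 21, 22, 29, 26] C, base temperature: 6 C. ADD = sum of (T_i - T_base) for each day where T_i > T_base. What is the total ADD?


Computing ADD day by day:
Day 1: max(0, 24 - 6) = 18
Day 2: max(0, 24 - 6) = 18
Day 3: max(0, 19 - 6) = 13
Day 4: max(0, 24 - 6) = 18
Day 5: max(0, 21 - 6) = 15
Day 6: max(0, 22 - 6) = 16
Day 7: max(0, 29 - 6) = 23
Day 8: max(0, 26 - 6) = 20
Total ADD = 141

141


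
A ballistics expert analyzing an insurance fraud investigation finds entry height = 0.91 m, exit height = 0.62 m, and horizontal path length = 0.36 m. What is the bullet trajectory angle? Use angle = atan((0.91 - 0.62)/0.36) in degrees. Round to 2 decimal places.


Bullet trajectory angle:
Height difference = 0.91 - 0.62 = 0.29 m
angle = atan(0.29 / 0.36)
angle = atan(0.805556)
angle = 38.85 degrees

38.85


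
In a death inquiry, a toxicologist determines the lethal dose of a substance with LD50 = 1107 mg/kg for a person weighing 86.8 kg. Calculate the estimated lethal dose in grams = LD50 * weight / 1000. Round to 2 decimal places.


Lethal dose calculation:
Lethal dose = LD50 * body_weight / 1000
= 1107 * 86.8 / 1000
= 96087.6 / 1000
= 96.09 g

96.09


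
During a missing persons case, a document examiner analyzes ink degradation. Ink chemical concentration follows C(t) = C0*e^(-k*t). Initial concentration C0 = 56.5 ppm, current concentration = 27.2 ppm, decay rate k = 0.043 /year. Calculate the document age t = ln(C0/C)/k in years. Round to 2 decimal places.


Document age estimation:
C0/C = 56.5 / 27.2 = 2.077206
ln(C0/C) = 0.731024
t = 0.731024 / 0.043 = 17.00 years

17.00


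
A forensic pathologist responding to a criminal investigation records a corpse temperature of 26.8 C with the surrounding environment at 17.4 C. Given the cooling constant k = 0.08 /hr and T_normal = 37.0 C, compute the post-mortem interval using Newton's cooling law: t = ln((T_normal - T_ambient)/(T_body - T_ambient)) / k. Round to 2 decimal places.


Using Newton's law of cooling:
t = ln((T_normal - T_ambient) / (T_body - T_ambient)) / k
T_normal - T_ambient = 19.6
T_body - T_ambient = 9.4
Ratio = 2.085106
ln(ratio) = 0.73482
t = 0.73482 / 0.08 = 9.19 hours

9.19


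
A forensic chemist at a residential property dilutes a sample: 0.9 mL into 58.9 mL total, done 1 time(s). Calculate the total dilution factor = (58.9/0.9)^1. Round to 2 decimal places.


Dilution factor calculation:
Single dilution = V_total / V_sample = 58.9 / 0.9 ≈ 65.444444
Number of dilutions = 1
Total DF = (58.9 / 0.9)^1 (full precision, rounded at the end) = 65.44

65.44


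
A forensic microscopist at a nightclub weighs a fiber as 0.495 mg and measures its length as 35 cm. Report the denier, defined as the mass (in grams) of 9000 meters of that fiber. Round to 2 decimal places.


Denier calculation:
Mass in grams = 0.495 mg / 1000 = 0.000495 g
Length in meters = 35 cm / 100 = 0.35 m
Linear density = mass / length = 0.000495 / 0.35 = 0.00141429 g/m
Denier = (g/m) * 9000 = 0.00141429 * 9000 = 12.73

12.73


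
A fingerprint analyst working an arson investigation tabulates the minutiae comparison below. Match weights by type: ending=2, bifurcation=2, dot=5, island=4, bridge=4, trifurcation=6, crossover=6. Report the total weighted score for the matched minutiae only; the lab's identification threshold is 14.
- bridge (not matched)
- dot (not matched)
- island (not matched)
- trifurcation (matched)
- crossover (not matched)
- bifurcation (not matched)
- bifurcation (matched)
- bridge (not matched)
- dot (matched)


Weighted minutiae match score:
  bridge: not matched, +0
  dot: not matched, +0
  island: not matched, +0
  trifurcation: matched, +6 (running total 6)
  crossover: not matched, +0
  bifurcation: not matched, +0
  bifurcation: matched, +2 (running total 8)
  bridge: not matched, +0
  dot: matched, +5 (running total 13)
Total score = 13
Threshold = 14; verdict = inconclusive

13


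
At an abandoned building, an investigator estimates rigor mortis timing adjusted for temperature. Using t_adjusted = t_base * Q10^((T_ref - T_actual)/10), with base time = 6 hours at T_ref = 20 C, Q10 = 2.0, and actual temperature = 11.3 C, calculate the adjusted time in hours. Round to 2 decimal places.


Rigor mortis time adjustment:
Exponent = (T_ref - T_actual) / 10 = (20 - 11.3) / 10 = 0.87
Q10 factor = 2.0^0.87 = 1.82766
t_adjusted = 6 * 1.82766 = 10.97 hours

10.97


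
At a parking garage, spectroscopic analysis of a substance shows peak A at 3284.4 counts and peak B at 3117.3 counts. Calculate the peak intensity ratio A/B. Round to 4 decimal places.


Spectral peak ratio:
Peak A = 3284.4 counts
Peak B = 3117.3 counts
Ratio = 3284.4 / 3117.3 = 1.0536

1.0536


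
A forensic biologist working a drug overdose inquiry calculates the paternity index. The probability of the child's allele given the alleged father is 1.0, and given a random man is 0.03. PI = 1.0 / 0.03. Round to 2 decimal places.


Paternity Index calculation:
PI = P(allele|father) / P(allele|random)
PI = 1.0 / 0.03
PI = 33.33

33.33


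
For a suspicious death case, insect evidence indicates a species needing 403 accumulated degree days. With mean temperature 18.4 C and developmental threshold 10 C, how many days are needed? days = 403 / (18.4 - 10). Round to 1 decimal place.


Insect development time:
Effective temperature = avg_temp - T_base = 18.4 - 10 = 8.4 C
Days = ADD / effective_temp = 403 / 8.4 = 48.0 days

48.0


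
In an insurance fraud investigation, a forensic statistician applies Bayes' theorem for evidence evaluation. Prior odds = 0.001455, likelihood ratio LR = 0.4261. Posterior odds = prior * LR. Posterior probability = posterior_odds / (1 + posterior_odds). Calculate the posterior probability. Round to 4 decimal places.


Bayesian evidence evaluation:
Posterior odds = prior_odds * LR = 0.001455 * 0.4261 = 0.0006199755
Posterior probability = posterior_odds / (1 + posterior_odds)
= 0.0006199755 / (1 + 0.0006199755)
= 0.0006199755 / 1.0006199755
= 0.0006

0.0006


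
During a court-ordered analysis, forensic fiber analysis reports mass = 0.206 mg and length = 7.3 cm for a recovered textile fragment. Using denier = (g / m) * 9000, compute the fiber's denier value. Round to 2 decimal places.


Denier calculation:
Mass in grams = 0.206 mg / 1000 = 0.000206 g
Length in meters = 7.3 cm / 100 = 0.073 m
Linear density = mass / length = 0.000206 / 0.073 = 0.00282192 g/m
Denier = (g/m) * 9000 = 0.00282192 * 9000 = 25.40

25.40


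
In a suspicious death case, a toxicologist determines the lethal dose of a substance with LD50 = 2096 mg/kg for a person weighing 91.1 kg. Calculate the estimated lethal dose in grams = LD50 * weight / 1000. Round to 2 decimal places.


Lethal dose calculation:
Lethal dose = LD50 * body_weight / 1000
= 2096 * 91.1 / 1000
= 190945.6 / 1000
= 190.95 g

190.95


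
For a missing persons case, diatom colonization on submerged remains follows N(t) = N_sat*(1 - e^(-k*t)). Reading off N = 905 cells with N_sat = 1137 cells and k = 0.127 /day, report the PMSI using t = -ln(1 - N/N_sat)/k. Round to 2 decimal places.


PMSI from diatom colonization curve:
N / N_sat = 905 / 1137 = 0.795954
1 - N/N_sat = 0.204046
ln(1 - N/N_sat) = -1.58941
t = -ln(1 - N/N_sat) / k = -(-1.58941) / 0.127 = 12.52 days

12.52


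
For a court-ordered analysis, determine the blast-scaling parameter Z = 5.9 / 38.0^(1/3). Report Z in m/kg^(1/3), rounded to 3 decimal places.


Scaled distance calculation:
W^(1/3) = 38.0^(1/3) = 3.361975
Z = R / W^(1/3) = 5.9 / 3.361975
Z = 1.755 m/kg^(1/3)

1.755


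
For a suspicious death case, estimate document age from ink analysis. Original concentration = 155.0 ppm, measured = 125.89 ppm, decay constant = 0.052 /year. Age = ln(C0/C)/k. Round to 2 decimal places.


Document age estimation:
C0/C = 155.0 / 125.89 = 1.231234
ln(C0/C) = 0.208017
t = 0.208017 / 0.052 = 4.00 years

4.00


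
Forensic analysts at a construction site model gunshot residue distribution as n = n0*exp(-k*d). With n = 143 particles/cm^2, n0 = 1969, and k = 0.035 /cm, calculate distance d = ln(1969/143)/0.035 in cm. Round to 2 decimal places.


GSR distance calculation:
n0/n = 1969 / 143 = 13.769231
ln(n0/n) = 2.622436
d = 2.622436 / 0.035 = 74.93 cm

74.93


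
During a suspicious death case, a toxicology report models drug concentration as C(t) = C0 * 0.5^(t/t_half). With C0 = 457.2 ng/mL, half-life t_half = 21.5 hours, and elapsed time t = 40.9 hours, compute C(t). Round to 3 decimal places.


Drug concentration decay:
Number of half-lives = t / t_half = 40.9 / 21.5 = 1.902326
Decay factor = 0.5^1.902326 = 0.26751172
C(t) = 457.2 * 0.26751172 = 122.306 ng/mL

122.306


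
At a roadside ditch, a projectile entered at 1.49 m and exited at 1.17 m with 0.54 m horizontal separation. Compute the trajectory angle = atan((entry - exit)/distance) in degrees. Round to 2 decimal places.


Bullet trajectory angle:
Height difference = 1.49 - 1.17 = 0.32 m
angle = atan(0.32 / 0.54)
angle = atan(0.592593)
angle = 30.65 degrees

30.65


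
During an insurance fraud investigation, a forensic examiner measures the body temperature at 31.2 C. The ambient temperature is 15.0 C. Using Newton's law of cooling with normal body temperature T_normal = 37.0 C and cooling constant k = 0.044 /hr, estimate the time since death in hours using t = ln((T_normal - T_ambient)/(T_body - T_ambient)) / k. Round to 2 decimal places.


Using Newton's law of cooling:
t = ln((T_normal - T_ambient) / (T_body - T_ambient)) / k
T_normal - T_ambient = 22.0
T_body - T_ambient = 16.2
Ratio = 1.358025
ln(ratio) = 0.306031
t = 0.306031 / 0.044 = 6.96 hours

6.96


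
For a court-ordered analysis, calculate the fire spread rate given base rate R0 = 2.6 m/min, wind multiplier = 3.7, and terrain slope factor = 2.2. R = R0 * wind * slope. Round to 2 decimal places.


Fire spread rate calculation:
R = R0 * wind_factor * slope_factor
= 2.6 * 3.7 * 2.2
= 9.62 * 2.2
= 21.16 m/min

21.16


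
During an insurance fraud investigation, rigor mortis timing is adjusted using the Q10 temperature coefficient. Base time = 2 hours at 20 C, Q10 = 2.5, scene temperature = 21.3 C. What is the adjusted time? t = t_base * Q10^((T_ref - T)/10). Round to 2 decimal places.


Rigor mortis time adjustment:
Exponent = (T_ref - T_actual) / 10 = (20 - 21.3) / 10 = -0.13
Q10 factor = 2.5^-0.13 = 0.8877
t_adjusted = 2 * 0.8877 = 1.78 hours

1.78


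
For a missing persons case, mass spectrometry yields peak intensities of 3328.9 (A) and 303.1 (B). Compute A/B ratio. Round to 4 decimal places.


Spectral peak ratio:
Peak A = 3328.9 counts
Peak B = 303.1 counts
Ratio = 3328.9 / 303.1 = 10.9828

10.9828


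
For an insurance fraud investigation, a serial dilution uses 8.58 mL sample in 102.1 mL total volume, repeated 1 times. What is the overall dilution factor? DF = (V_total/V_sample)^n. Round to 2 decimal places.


Dilution factor calculation:
Single dilution = V_total / V_sample = 102.1 / 8.58 ≈ 11.899767
Number of dilutions = 1
Total DF = (102.1 / 8.58)^1 (full precision, rounded at the end) = 11.90

11.90


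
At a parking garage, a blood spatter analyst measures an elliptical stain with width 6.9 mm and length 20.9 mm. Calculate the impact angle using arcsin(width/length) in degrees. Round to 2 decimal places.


Blood spatter impact angle calculation:
width / length = 6.9 / 20.9 = 0.330144
angle = arcsin(0.330144)
angle = 19.28 degrees

19.28


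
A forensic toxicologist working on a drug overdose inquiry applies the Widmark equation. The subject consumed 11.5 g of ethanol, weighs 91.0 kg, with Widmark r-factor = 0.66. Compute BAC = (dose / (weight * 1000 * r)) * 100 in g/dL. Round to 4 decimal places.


Applying the Widmark formula:
BAC = (dose_g / (body_wt * 1000 * r)) * 100
Denominator = 91.0 * 1000 * 0.66 = 60060
BAC = (11.5 / 60060) * 100
BAC = 0.0191 g/dL

0.0191


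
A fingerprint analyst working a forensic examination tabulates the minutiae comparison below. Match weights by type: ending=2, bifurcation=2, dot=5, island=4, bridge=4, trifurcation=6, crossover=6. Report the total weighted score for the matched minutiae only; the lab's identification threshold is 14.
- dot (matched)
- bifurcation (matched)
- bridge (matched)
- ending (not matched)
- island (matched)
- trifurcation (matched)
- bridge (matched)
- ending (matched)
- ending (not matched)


Weighted minutiae match score:
  dot: matched, +5 (running total 5)
  bifurcation: matched, +2 (running total 7)
  bridge: matched, +4 (running total 11)
  ending: not matched, +0
  island: matched, +4 (running total 15)
  trifurcation: matched, +6 (running total 21)
  bridge: matched, +4 (running total 25)
  ending: matched, +2 (running total 27)
  ending: not matched, +0
Total score = 27
Threshold = 14; verdict = identification

27


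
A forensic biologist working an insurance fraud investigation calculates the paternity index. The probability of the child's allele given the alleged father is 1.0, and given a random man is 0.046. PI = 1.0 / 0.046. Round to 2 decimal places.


Paternity Index calculation:
PI = P(allele|father) / P(allele|random)
PI = 1.0 / 0.046
PI = 21.74

21.74


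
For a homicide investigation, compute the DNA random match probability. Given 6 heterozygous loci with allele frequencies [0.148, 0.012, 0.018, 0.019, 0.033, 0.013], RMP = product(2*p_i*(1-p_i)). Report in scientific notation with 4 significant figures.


Computing RMP for 6 loci:
Locus 1: 2 * 0.148 * 0.852 = 0.252192
Locus 2: 2 * 0.012 * 0.988 = 0.023712
Locus 3: 2 * 0.018 * 0.982 = 0.035352
Locus 4: 2 * 0.019 * 0.981 = 0.037278
Locus 5: 2 * 0.033 * 0.967 = 0.063822
Locus 6: 2 * 0.013 * 0.987 = 0.025662
RMP = 1.291e-08

1.291e-08


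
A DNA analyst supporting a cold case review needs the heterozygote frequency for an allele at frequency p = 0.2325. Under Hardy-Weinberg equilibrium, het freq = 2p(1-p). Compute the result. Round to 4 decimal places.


Hardy-Weinberg heterozygote frequency:
q = 1 - p = 1 - 0.2325 = 0.7675
2pq = 2 * 0.2325 * 0.7675 = 0.3569

0.3569


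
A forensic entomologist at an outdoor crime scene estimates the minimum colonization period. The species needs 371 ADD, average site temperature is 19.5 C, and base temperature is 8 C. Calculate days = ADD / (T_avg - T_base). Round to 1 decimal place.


Insect development time:
Effective temperature = avg_temp - T_base = 19.5 - 8 = 11.5 C
Days = ADD / effective_temp = 371 / 11.5 = 32.3 days

32.3


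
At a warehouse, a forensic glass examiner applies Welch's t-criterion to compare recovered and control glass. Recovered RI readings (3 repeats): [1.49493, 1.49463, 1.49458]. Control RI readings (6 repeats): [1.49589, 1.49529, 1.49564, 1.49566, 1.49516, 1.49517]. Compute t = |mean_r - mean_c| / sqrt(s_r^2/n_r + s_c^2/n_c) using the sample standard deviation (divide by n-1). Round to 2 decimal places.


Welch's t-criterion for glass RI comparison:
Recovered mean = sum / n_r = 4.48414 / 3 = 1.4947133
Control mean = sum / n_c = 8.97281 / 6 = 1.4954683
Recovered sample variance s_r^2 = 3.58333e-08
Control sample variance s_c^2 = 9.19767e-08
Welch SE (unpooled) = sqrt(s_r^2/n_r + s_c^2/n_c) = sqrt(1.19444e-08 + 1.53294e-08) = sqrt(2.72738e-08) = 0.000165148
|mean_r - mean_c| = 0.000755
t = 0.000755 / 0.000165148 = 4.57

4.57


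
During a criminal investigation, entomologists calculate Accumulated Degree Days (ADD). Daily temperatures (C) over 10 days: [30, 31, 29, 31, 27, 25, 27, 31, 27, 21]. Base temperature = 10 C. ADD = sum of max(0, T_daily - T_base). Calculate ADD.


Computing ADD day by day:
Day 1: max(0, 30 - 10) = 20
Day 2: max(0, 31 - 10) = 21
Day 3: max(0, 29 - 10) = 19
Day 4: max(0, 31 - 10) = 21
Day 5: max(0, 27 - 10) = 17
Day 6: max(0, 25 - 10) = 15
Day 7: max(0, 27 - 10) = 17
Day 8: max(0, 31 - 10) = 21
Day 9: max(0, 27 - 10) = 17
Day 10: max(0, 21 - 10) = 11
Total ADD = 179

179


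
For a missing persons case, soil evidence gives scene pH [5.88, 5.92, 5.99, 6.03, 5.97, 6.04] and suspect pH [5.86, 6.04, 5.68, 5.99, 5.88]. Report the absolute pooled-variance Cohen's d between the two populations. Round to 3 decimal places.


Pooled-variance Cohen's d for soil pH comparison:
Scene mean = 35.83 / 6 = 5.971667
Suspect mean = 29.45 / 5 = 5.89
Scene sample variance s_s^2 = 0.003897
Suspect sample variance s_c^2 = 0.0194
Pooled variance = ((n_s-1)*s_s^2 + (n_c-1)*s_c^2) / (n_s + n_c - 2) = 0.010787
Pooled SD = sqrt(0.010787) = 0.10386
Mean difference = 0.081667
|d| = |0.081667| / 0.10386 = 0.786

0.786


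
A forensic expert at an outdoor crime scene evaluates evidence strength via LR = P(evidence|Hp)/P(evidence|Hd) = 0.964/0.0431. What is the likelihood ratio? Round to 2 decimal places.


Likelihood ratio calculation:
LR = P(E|Hp) / P(E|Hd)
LR = 0.964 / 0.0431
LR = 22.37

22.37


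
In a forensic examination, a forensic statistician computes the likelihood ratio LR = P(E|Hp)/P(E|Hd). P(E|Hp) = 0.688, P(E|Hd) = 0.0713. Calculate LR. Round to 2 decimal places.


Likelihood ratio calculation:
LR = P(E|Hp) / P(E|Hd)
LR = 0.688 / 0.0713
LR = 9.65

9.65


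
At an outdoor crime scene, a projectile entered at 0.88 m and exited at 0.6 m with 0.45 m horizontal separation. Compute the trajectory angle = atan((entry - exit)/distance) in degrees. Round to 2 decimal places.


Bullet trajectory angle:
Height difference = 0.88 - 0.6 = 0.28 m
angle = atan(0.28 / 0.45)
angle = atan(0.622222)
angle = 31.89 degrees

31.89


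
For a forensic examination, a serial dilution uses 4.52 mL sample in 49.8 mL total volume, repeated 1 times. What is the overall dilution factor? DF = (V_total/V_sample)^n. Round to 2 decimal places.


Dilution factor calculation:
Single dilution = V_total / V_sample = 49.8 / 4.52 ≈ 11.017699
Number of dilutions = 1
Total DF = (49.8 / 4.52)^1 (full precision, rounded at the end) = 11.02

11.02


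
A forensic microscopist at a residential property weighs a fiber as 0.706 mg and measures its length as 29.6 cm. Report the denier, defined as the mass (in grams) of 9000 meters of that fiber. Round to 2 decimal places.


Denier calculation:
Mass in grams = 0.706 mg / 1000 = 0.000706 g
Length in meters = 29.6 cm / 100 = 0.296 m
Linear density = mass / length = 0.000706 / 0.296 = 0.00238514 g/m
Denier = (g/m) * 9000 = 0.00238514 * 9000 = 21.47

21.47


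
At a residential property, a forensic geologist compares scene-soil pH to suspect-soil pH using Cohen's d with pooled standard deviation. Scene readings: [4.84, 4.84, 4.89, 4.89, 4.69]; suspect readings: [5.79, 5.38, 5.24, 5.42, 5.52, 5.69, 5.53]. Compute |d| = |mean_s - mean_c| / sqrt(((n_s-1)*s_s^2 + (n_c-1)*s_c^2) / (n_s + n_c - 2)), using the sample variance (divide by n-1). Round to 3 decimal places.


Pooled-variance Cohen's d for soil pH comparison:
Scene mean = 24.15 / 5 = 4.83
Suspect mean = 38.57 / 7 = 5.51
Scene sample variance s_s^2 = 0.00675
Suspect sample variance s_c^2 = 0.034867
Pooled variance = ((n_s-1)*s_s^2 + (n_c-1)*s_c^2) / (n_s + n_c - 2) = 0.02362
Pooled SD = sqrt(0.02362) = 0.153688
Mean difference = -0.68
|d| = |-0.68| / 0.153688 = 4.425

4.425


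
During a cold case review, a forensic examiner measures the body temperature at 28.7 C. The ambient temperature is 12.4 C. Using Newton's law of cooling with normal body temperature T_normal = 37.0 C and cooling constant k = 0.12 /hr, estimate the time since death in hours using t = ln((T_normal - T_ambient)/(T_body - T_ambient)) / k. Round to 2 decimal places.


Using Newton's law of cooling:
t = ln((T_normal - T_ambient) / (T_body - T_ambient)) / k
T_normal - T_ambient = 24.6
T_body - T_ambient = 16.3
Ratio = 1.509202
ln(ratio) = 0.411581
t = 0.411581 / 0.12 = 3.43 hours

3.43


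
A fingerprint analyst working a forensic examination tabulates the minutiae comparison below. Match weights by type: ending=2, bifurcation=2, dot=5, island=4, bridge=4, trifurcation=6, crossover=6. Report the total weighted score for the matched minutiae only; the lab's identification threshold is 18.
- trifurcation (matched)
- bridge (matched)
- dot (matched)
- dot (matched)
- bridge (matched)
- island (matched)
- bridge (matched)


Weighted minutiae match score:
  trifurcation: matched, +6 (running total 6)
  bridge: matched, +4 (running total 10)
  dot: matched, +5 (running total 15)
  dot: matched, +5 (running total 20)
  bridge: matched, +4 (running total 24)
  island: matched, +4 (running total 28)
  bridge: matched, +4 (running total 32)
Total score = 32
Threshold = 18; verdict = identification

32


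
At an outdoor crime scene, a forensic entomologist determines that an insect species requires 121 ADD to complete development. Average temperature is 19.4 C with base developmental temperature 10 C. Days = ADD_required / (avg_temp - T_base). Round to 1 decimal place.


Insect development time:
Effective temperature = avg_temp - T_base = 19.4 - 10 = 9.4 C
Days = ADD / effective_temp = 121 / 9.4 = 12.9 days

12.9


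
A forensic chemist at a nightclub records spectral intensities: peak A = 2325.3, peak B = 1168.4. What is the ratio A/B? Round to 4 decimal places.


Spectral peak ratio:
Peak A = 2325.3 counts
Peak B = 1168.4 counts
Ratio = 2325.3 / 1168.4 = 1.9902

1.9902


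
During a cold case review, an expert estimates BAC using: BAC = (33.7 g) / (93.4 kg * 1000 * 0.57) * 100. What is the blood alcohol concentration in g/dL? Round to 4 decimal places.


Applying the Widmark formula:
BAC = (dose_g / (body_wt * 1000 * r)) * 100
Denominator = 93.4 * 1000 * 0.57 = 53238
BAC = (33.7 / 53238) * 100
BAC = 0.0633 g/dL

0.0633


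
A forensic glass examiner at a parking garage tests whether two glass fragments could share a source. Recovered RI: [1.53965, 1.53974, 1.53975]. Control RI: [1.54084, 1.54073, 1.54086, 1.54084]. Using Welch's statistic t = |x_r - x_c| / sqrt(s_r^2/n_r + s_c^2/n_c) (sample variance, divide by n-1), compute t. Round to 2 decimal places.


Welch's t-criterion for glass RI comparison:
Recovered mean = sum / n_r = 4.61914 / 3 = 1.5397133
Control mean = sum / n_c = 6.16327 / 4 = 1.5408175
Recovered sample variance s_r^2 = 3.03333e-09
Control sample variance s_c^2 = 3.49167e-09
Welch SE (unpooled) = sqrt(s_r^2/n_r + s_c^2/n_c) = sqrt(1.01111e-09 + 8.72917e-10) = sqrt(1.88403e-09) = 4.34054e-05
|mean_r - mean_c| = 0.00110417
t = 0.00110417 / 4.34054e-05 = 25.44

25.44


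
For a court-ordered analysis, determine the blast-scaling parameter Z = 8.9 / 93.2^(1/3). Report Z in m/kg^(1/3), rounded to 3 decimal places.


Scaled distance calculation:
W^(1/3) = 93.2^(1/3) = 4.5339
Z = R / W^(1/3) = 8.9 / 4.5339
Z = 1.963 m/kg^(1/3)

1.963


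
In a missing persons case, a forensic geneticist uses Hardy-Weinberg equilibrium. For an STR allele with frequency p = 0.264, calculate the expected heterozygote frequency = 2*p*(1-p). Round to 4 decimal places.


Hardy-Weinberg heterozygote frequency:
q = 1 - p = 1 - 0.264 = 0.736
2pq = 2 * 0.264 * 0.736 = 0.3886

0.3886


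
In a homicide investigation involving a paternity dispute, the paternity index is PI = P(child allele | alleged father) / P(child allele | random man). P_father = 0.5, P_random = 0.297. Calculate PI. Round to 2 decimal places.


Paternity Index calculation:
PI = P(allele|father) / P(allele|random)
PI = 0.5 / 0.297
PI = 1.68

1.68


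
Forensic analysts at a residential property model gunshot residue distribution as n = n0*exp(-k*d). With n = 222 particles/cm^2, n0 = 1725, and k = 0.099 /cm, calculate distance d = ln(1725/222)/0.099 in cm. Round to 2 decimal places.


GSR distance calculation:
n0/n = 1725 / 222 = 7.77027
ln(n0/n) = 2.050305
d = 2.050305 / 0.099 = 20.71 cm

20.71


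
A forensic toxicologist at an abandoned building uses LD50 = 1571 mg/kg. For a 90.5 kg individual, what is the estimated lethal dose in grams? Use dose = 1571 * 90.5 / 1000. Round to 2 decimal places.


Lethal dose calculation:
Lethal dose = LD50 * body_weight / 1000
= 1571 * 90.5 / 1000
= 142175.5 / 1000
= 142.18 g

142.18


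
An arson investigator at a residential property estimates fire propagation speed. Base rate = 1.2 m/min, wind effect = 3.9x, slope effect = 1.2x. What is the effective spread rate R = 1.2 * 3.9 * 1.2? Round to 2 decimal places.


Fire spread rate calculation:
R = R0 * wind_factor * slope_factor
= 1.2 * 3.9 * 1.2
= 4.68 * 1.2
= 5.62 m/min

5.62


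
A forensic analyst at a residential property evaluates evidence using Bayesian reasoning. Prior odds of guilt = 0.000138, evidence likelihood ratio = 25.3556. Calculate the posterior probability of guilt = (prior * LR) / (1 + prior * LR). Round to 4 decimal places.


Bayesian evidence evaluation:
Posterior odds = prior_odds * LR = 0.000138 * 25.3556 = 0.003499073
Posterior probability = posterior_odds / (1 + posterior_odds)
= 0.003499073 / (1 + 0.003499073)
= 0.003499073 / 1.003499073
= 0.0035

0.0035


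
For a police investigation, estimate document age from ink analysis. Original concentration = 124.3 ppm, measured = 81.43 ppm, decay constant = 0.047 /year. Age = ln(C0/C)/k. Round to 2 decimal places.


Document age estimation:
C0/C = 124.3 / 81.43 = 1.526464
ln(C0/C) = 0.422954
t = 0.422954 / 0.047 = 9.00 years

9.00


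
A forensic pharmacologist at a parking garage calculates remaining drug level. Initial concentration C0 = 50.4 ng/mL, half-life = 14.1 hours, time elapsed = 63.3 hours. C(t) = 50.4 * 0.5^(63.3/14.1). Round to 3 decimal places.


Drug concentration decay:
Number of half-lives = t / t_half = 63.3 / 14.1 = 4.489362
Decay factor = 0.5^4.489362 = 0.04452125
C(t) = 50.4 * 0.04452125 = 2.244 ng/mL

2.244


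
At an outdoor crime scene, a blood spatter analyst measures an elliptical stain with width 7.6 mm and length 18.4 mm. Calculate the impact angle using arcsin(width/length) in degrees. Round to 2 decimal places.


Blood spatter impact angle calculation:
width / length = 7.6 / 18.4 = 0.413043
angle = arcsin(0.413043)
angle = 24.40 degrees

24.40


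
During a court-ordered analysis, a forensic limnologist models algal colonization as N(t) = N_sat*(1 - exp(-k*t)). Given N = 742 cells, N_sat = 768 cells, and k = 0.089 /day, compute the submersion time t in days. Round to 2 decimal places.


PMSI from diatom colonization curve:
N / N_sat = 742 / 768 = 0.966146
1 - N/N_sat = 0.033854
ln(1 - N/N_sat) = -3.385698
t = -ln(1 - N/N_sat) / k = -(-3.385698) / 0.089 = 38.04 days

38.04


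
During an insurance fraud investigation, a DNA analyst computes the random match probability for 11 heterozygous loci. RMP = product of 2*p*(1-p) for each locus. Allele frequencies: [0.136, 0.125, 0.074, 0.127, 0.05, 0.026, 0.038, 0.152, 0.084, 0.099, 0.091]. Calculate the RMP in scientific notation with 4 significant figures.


Computing RMP for 11 loci:
Locus 1: 2 * 0.136 * 0.864 = 0.235008
Locus 2: 2 * 0.125 * 0.875 = 0.21875
Locus 3: 2 * 0.074 * 0.926 = 0.137048
Locus 4: 2 * 0.127 * 0.873 = 0.221742
Locus 5: 2 * 0.05 * 0.95 = 0.095
Locus 6: 2 * 0.026 * 0.974 = 0.050648
Locus 7: 2 * 0.038 * 0.962 = 0.073112
Locus 8: 2 * 0.152 * 0.848 = 0.257792
Locus 9: 2 * 0.084 * 0.916 = 0.153888
Locus 10: 2 * 0.099 * 0.901 = 0.178398
Locus 11: 2 * 0.091 * 0.909 = 0.165438
RMP = 6.435e-10

6.435e-10


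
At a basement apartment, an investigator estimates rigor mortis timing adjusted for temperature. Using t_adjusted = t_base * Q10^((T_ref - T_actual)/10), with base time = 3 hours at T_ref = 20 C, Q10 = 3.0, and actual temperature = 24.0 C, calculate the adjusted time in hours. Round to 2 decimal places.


Rigor mortis time adjustment:
Exponent = (T_ref - T_actual) / 10 = (20 - 24.0) / 10 = -0.4
Q10 factor = 3.0^-0.4 = 0.64439
t_adjusted = 3 * 0.64439 = 1.93 hours

1.93


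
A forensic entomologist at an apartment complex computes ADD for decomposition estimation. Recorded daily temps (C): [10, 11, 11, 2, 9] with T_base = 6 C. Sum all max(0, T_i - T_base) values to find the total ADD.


Computing ADD day by day:
Day 1: max(0, 10 - 6) = 4
Day 2: max(0, 11 - 6) = 5
Day 3: max(0, 11 - 6) = 5
Day 4: max(0, 2 - 6) = 0
Day 5: max(0, 9 - 6) = 3
Total ADD = 17

17


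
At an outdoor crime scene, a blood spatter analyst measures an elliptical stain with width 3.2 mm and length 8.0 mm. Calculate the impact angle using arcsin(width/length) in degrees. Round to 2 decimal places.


Blood spatter impact angle calculation:
width / length = 3.2 / 8.0 = 0.4
angle = arcsin(0.4)
angle = 23.58 degrees

23.58


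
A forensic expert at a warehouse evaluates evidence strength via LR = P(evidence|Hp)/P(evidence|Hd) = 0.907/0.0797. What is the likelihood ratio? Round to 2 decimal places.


Likelihood ratio calculation:
LR = P(E|Hp) / P(E|Hd)
LR = 0.907 / 0.0797
LR = 11.38

11.38


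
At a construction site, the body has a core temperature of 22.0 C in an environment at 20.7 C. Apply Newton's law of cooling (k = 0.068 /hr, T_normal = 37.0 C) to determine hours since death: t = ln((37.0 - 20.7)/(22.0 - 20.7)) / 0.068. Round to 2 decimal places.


Using Newton's law of cooling:
t = ln((T_normal - T_ambient) / (T_body - T_ambient)) / k
T_normal - T_ambient = 16.3
T_body - T_ambient = 1.3
Ratio = 12.538462
ln(ratio) = 2.528801
t = 2.528801 / 0.068 = 37.19 hours

37.19


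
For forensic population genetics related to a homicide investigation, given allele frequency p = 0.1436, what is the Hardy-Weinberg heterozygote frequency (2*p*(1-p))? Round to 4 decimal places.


Hardy-Weinberg heterozygote frequency:
q = 1 - p = 1 - 0.1436 = 0.8564
2pq = 2 * 0.1436 * 0.8564 = 0.2460

0.2460


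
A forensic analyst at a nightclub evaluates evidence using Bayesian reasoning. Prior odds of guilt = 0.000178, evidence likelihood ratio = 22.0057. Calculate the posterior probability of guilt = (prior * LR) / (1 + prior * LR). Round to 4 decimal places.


Bayesian evidence evaluation:
Posterior odds = prior_odds * LR = 0.000178 * 22.0057 = 0.003917015
Posterior probability = posterior_odds / (1 + posterior_odds)
= 0.003917015 / (1 + 0.003917015)
= 0.003917015 / 1.003917015
= 0.0039

0.0039


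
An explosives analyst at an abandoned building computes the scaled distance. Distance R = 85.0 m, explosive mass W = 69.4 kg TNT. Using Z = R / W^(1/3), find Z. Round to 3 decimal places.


Scaled distance calculation:
W^(1/3) = 69.4^(1/3) = 4.109476
Z = R / W^(1/3) = 85.0 / 4.109476
Z = 20.684 m/kg^(1/3)

20.684


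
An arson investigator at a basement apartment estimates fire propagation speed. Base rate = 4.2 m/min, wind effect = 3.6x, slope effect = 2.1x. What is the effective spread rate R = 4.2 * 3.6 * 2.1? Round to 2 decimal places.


Fire spread rate calculation:
R = R0 * wind_factor * slope_factor
= 4.2 * 3.6 * 2.1
= 15.12 * 2.1
= 31.75 m/min

31.75


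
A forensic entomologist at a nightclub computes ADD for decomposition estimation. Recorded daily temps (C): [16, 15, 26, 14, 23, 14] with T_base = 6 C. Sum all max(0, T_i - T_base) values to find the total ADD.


Computing ADD day by day:
Day 1: max(0, 16 - 6) = 10
Day 2: max(0, 15 - 6) = 9
Day 3: max(0, 26 - 6) = 20
Day 4: max(0, 14 - 6) = 8
Day 5: max(0, 23 - 6) = 17
Day 6: max(0, 14 - 6) = 8
Total ADD = 72

72
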